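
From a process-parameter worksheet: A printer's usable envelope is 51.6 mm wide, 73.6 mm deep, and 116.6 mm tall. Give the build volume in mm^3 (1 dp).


V = 51.6 * 73.6 * 116.6 = 442818.8 mm^3


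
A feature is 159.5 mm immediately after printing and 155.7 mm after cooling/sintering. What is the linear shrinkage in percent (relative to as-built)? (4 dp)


Shrinkage = ((159.5-155.7)/159.5)*100 = 2.3824 %


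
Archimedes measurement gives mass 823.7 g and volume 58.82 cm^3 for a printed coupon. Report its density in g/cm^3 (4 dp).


rho = 823.7 / 58.82 = 14.0037 g/cm^3


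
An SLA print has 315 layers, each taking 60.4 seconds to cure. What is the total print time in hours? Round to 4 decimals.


t = 315 * 60.4 / 3600 = 5.285 hrs


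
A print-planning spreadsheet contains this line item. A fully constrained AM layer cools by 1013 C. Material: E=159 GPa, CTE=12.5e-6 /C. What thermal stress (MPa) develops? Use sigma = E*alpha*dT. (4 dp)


sigma = 159*1000 * 12.5e-6 * 1013 = 2013.3375 MPa


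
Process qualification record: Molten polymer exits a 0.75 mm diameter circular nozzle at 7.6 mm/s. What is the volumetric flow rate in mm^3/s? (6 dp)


A = pi*(0.75/2)^2 = 0.44178647 mm^2
Q = 0.44178647 * 7.6 = 3.357577 mm^3/s


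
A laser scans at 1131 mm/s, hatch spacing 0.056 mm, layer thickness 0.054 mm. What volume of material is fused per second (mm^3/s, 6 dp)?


Rate = 1131 * 0.056 * 0.054 = 3.420144 mm^3/s


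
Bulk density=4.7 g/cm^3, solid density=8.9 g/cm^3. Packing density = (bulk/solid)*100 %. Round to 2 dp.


Packing = (4.7/8.9)*100 = 52.81 %


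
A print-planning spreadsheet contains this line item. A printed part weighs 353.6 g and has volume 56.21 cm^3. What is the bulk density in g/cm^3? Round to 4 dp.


rho = 353.6 / 56.21 = 6.2907 g/cm^3


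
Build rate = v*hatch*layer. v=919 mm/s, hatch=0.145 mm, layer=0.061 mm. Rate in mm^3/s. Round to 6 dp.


Rate = 919 * 0.145 * 0.061 = 8.128555 mm^3/s


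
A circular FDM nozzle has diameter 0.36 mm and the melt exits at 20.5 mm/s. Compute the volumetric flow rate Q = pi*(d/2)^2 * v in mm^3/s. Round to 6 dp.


A = pi*(0.36/2)^2 = 0.1017876 mm^2
Q = 0.1017876 * 20.5 = 2.086646 mm^3/s


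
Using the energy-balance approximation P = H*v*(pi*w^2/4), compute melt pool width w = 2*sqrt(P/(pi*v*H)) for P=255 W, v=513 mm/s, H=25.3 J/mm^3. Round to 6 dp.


w = 2*sqrt(255/(pi*513*25.3)) = 0.158163 mm


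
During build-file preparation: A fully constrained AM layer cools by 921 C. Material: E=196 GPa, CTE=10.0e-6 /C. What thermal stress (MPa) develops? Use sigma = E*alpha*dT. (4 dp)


sigma = 196*1000 * 10.0e-6 * 921 = 1805.16 MPa


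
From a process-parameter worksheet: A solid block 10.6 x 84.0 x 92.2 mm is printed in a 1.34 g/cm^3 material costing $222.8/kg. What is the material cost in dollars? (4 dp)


V = 10.6 * 84.0 * 92.2 = 82094.88 mm^3 = 82.09488 cm^3
Mass = 82.09488 * 1.34 / 1000 = 0.11000714 kg
Cost = 0.11000714 * 222.8 = 24.5096 $


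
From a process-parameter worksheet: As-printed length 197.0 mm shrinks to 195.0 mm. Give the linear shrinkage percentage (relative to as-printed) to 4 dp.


Shrinkage = ((197.0-195.0)/197.0)*100 = 1.0152 %


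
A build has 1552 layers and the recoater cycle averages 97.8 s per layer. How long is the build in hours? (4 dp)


t = 1552 * 97.8 / 3600 = 42.1627 hrs


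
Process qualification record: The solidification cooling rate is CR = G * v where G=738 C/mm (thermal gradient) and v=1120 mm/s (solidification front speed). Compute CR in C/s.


CR = 738 * 1120 = 826560 C/s


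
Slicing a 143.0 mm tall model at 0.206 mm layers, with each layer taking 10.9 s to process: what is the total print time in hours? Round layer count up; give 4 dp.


Layers = ceil(143.0/0.206) = 695
t = 695 * 10.9 / 3600 = 2.1043 hrs


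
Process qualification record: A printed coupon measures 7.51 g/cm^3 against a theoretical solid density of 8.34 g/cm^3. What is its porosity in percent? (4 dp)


Porosity = (1-7.51/8.34)*100 = 9.952 %


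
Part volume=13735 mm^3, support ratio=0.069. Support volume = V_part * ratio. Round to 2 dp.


V_support = 13735 * 0.069 = 947.72 mm^3


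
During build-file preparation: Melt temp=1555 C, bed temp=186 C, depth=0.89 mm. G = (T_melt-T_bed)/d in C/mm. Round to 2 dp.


G = (1555-186)/0.89 = 1538.2 C/mm


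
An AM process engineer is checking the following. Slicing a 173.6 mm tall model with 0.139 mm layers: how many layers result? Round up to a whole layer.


Layers = ceil(173.6/0.139) = 1249


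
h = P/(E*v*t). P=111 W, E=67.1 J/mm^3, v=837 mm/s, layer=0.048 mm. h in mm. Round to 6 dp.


h = 111 / (67.1*837*0.048) = 0.041175 mm


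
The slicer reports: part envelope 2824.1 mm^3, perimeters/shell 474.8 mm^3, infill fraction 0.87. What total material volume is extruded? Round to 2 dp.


V_infill = (2824.1 - 474.8) * 0.87 = 2043.89
V_total = 474.8 + 2043.89 = 2518.69 mm^3


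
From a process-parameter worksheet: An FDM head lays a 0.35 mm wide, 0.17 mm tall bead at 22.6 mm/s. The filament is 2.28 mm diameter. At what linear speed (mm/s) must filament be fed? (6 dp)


Q = 0.35 * 0.17 * 22.6 = 1.3447 mm^3/s
A_fil = pi*(2.28/2)^2 = 4.08281381 mm^2
v_feed = 1.3447 / 4.08281381 = 0.329356 mm/s


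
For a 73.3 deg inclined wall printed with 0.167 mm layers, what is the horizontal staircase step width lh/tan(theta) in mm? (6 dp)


step = 0.167 / tan(73.3) = 0.050102 mm


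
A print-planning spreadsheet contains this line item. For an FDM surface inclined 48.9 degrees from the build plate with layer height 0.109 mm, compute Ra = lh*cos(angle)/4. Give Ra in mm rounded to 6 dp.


Ra = 0.109 * cos(48.9) / 4 = 0.017913 mm


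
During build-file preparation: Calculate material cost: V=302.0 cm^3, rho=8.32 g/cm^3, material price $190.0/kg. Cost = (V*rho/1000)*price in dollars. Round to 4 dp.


Mass = 302.0*8.32/1000 = 2.51264 kg
Cost = 2.51264 * 190.0 = 477.4016 $


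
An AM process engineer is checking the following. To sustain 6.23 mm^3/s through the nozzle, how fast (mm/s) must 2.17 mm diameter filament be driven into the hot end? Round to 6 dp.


A = pi*(2.17/2)^2 = 3.698361
v = 6.23 / 3.698361 = 1.68453 mm/s


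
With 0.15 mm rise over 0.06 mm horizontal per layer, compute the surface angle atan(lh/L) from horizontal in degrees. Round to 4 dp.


angle = atan(0.15/0.06) = 68.1986 degrees


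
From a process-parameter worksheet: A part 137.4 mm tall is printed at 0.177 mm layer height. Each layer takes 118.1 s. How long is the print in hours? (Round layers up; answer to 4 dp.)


Layers = ceil(137.4/0.177) = 777
t = 777 * 118.1 / 3600 = 25.4899 hrs


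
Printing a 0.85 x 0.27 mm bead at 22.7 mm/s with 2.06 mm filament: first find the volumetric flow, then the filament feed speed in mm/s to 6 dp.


Q = 0.85 * 0.27 * 22.7 = 5.20965 mm^3/s
A_fil = pi*(2.06/2)^2 = 3.33291565 mm^2
v_feed = 5.20965 / 3.33291565 = 1.563091 mm/s


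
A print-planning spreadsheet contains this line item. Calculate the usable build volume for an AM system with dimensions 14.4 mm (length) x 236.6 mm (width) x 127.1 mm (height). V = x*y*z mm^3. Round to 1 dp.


V = 14.4 * 236.6 * 127.1 = 433034.8 mm^3


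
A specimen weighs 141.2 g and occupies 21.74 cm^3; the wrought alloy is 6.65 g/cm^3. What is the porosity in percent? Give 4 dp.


rho_part = 141.2 / 21.74 = 6.4949402 g/cm^3
Porosity = (1 - 6.4949402/6.65)*100 = 2.3317 %


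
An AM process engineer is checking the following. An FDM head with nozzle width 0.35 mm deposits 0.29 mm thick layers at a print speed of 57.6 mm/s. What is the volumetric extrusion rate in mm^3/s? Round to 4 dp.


Rate = 0.35 * 0.29 * 57.6 = 5.8464 mm^3/s


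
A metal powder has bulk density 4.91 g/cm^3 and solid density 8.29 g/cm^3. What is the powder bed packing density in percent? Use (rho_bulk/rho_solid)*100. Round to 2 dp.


Packing = (4.91/8.29)*100 = 59.23 %


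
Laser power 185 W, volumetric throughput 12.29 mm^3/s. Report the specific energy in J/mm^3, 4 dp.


SE = 185 / 12.29 = 15.0529 J/mm^3


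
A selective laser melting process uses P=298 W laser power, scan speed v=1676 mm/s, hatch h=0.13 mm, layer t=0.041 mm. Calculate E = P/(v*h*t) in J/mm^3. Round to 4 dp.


E = 298 / (1676*0.13*0.041) = 33.3592 J/mm^3


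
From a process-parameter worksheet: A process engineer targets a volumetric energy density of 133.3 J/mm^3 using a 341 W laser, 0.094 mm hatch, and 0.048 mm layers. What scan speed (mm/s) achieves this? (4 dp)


v = 341 / (133.3*0.094*0.048) = 566.9635 mm/s


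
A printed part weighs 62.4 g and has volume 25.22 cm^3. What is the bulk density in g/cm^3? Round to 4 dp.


rho = 62.4 / 25.22 = 2.4742 g/cm^3


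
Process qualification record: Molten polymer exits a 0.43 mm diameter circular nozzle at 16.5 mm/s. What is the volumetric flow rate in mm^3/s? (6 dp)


A = pi*(0.43/2)^2 = 0.14522012 mm^2
Q = 0.14522012 * 16.5 = 2.396132 mm^3/s


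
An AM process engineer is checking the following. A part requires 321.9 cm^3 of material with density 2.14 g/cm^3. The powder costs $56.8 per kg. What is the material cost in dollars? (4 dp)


Mass = 321.9*2.14/1000 = 0.688866 kg
Cost = 0.688866 * 56.8 = 39.1276 $


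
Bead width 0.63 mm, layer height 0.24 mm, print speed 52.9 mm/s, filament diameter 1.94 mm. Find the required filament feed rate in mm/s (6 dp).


Q = 0.63 * 0.24 * 52.9 = 7.99848 mm^3/s
A_fil = pi*(1.94/2)^2 = 2.95592453 mm^2
v_feed = 7.99848 / 2.95592453 = 2.705915 mm/s


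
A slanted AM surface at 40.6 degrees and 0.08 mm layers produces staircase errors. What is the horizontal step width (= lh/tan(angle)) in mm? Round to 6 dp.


step = 0.08 / tan(40.6) = 0.093338 mm


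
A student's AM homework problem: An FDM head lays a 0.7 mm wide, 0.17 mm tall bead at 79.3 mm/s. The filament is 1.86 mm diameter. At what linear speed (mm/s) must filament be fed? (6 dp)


Q = 0.7 * 0.17 * 79.3 = 9.4367 mm^3/s
A_fil = pi*(1.86/2)^2 = 2.71716349 mm^2
v_feed = 9.4367 / 2.71716349 = 3.472997 mm/s


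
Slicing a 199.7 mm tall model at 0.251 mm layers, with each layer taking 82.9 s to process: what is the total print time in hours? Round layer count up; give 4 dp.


Layers = ceil(199.7/0.251) = 796
t = 796 * 82.9 / 3600 = 18.3301 hrs


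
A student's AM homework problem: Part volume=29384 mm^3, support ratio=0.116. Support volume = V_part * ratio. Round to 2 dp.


V_support = 29384 * 0.116 = 3408.54 mm^3


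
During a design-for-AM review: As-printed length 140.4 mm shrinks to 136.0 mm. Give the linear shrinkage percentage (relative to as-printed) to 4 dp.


Shrinkage = ((140.4-136.0)/140.4)*100 = 3.1339 %


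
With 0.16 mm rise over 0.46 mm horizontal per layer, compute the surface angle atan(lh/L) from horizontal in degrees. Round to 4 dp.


angle = atan(0.16/0.46) = 19.179 degrees


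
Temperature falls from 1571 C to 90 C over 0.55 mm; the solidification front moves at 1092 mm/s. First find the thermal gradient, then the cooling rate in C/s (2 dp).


G = (1571-90)/0.55 = 2692.72727273 C/mm
CR = 2692.72727273 * 1092 = 2940458.18 C/s


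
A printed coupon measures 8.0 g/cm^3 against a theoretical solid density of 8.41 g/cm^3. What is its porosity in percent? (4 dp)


Porosity = (1-8.0/8.41)*100 = 4.8751 %


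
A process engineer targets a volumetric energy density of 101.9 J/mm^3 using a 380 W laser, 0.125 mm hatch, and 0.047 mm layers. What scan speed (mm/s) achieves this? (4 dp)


v = 380 / (101.9*0.125*0.047) = 634.7483 mm/s


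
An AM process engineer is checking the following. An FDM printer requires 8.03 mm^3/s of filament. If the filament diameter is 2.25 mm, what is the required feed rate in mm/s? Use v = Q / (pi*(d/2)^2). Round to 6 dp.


A = pi*(2.25/2)^2 = 3.976078
v = 8.03 / 3.976078 = 2.019578 mm/s


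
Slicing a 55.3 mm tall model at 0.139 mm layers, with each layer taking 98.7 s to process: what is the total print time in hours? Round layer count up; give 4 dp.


Layers = ceil(55.3/0.139) = 398
t = 398 * 98.7 / 3600 = 10.9118 hrs


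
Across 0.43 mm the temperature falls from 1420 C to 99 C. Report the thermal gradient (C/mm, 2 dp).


G = (1420-99)/0.43 = 3072.09 C/mm


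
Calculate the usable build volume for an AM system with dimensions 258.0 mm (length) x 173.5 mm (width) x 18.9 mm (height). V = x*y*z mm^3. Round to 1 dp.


V = 258.0 * 173.5 * 18.9 = 846020.7 mm^3


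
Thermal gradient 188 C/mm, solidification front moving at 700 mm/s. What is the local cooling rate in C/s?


CR = 188 * 700 = 131600 C/s


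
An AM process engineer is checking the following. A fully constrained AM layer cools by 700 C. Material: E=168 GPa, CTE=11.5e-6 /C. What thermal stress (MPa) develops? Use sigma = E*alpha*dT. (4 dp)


sigma = 168*1000 * 11.5e-6 * 700 = 1352.4 MPa


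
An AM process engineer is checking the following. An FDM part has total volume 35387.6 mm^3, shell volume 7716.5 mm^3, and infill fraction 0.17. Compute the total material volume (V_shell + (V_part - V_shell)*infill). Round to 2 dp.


V_infill = (35387.6 - 7716.5) * 0.17 = 4704.09
V_total = 7716.5 + 4704.09 = 12420.59 mm^3


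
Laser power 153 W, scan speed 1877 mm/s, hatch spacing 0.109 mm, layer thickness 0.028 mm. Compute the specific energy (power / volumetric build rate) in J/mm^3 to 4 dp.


Build rate = 1877 * 0.109 * 0.028 = 5.728604 mm^3/s
SE = 153 / 5.728604 = 26.7081 J/mm^3


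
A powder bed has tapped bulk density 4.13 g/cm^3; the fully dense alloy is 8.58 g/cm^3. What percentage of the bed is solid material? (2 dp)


Packing = (4.13/8.58)*100 = 48.14 %


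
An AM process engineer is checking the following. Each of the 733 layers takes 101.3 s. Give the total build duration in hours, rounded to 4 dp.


t = 733 * 101.3 / 3600 = 20.6258 hrs


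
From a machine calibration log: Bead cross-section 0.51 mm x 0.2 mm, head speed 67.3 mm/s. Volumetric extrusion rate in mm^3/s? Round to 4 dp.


Rate = 0.51 * 0.2 * 67.3 = 6.8646 mm^3/s


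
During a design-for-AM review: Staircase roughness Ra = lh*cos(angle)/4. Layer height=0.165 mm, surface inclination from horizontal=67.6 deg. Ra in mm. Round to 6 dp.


Ra = 0.165 * cos(67.6) / 4 = 0.015719 mm


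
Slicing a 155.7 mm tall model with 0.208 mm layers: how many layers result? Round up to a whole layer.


Layers = ceil(155.7/0.208) = 749


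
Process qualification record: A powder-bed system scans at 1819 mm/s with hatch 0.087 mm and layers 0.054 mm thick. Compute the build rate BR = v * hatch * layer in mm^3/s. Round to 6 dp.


Rate = 1819 * 0.087 * 0.054 = 8.545662 mm^3/s


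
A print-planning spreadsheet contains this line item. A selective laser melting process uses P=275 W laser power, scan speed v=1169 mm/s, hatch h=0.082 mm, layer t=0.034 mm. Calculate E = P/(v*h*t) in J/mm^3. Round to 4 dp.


E = 275 / (1169*0.082*0.034) = 84.3773 J/mm^3


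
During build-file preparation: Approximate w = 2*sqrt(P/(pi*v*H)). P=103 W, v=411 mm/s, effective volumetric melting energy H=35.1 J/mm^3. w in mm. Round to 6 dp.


w = 2*sqrt(103/(pi*411*35.1)) = 0.095345 mm


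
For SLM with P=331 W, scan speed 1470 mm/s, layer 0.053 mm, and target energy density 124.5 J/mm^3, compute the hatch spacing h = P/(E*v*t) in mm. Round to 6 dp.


h = 331 / (124.5*1470*0.053) = 0.034124 mm


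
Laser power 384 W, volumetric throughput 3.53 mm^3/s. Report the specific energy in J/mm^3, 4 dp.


SE = 384 / 3.53 = 108.7819 J/mm^3


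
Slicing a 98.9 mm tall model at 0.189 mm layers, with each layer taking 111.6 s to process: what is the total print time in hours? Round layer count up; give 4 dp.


Layers = ceil(98.9/0.189) = 524
t = 524 * 111.6 / 3600 = 16.244 hrs


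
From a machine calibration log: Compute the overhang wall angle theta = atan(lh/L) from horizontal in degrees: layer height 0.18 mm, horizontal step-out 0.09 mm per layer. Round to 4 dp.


angle = atan(0.18/0.09) = 63.4349 degrees


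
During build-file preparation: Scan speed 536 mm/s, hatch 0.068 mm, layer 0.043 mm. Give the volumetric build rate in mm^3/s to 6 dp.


Rate = 536 * 0.068 * 0.043 = 1.567264 mm^3/s


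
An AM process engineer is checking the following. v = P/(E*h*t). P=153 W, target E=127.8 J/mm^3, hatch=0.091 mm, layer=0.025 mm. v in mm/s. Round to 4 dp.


v = 153 / (127.8*0.091*0.025) = 526.2343 mm/s


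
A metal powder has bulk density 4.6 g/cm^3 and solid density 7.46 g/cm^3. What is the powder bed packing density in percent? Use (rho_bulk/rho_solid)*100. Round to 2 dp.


Packing = (4.6/7.46)*100 = 61.66 %


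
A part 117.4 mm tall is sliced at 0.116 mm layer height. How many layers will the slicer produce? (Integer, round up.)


Layers = ceil(117.4/0.116) = 1013


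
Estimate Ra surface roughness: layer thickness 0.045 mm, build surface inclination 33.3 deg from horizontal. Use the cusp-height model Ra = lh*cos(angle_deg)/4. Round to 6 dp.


Ra = 0.045 * cos(33.3) / 4 = 0.009403 mm


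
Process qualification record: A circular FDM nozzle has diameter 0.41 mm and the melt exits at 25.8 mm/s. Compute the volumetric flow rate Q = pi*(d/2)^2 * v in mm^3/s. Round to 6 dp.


A = pi*(0.41/2)^2 = 0.13202543 mm^2
Q = 0.13202543 * 25.8 = 3.406256 mm^3/s


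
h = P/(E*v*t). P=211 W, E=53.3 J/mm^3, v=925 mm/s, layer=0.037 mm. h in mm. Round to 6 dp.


h = 211 / (53.3*925*0.037) = 0.115668 mm


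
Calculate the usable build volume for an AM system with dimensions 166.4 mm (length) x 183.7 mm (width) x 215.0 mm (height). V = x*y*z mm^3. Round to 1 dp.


V = 166.4 * 183.7 * 215.0 = 6572051.2 mm^3


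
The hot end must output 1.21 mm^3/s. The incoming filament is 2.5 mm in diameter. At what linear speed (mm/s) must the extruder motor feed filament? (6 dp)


A = pi*(2.5/2)^2 = 4.908739
v = 1.21 / 4.908739 = 0.246499 mm/s


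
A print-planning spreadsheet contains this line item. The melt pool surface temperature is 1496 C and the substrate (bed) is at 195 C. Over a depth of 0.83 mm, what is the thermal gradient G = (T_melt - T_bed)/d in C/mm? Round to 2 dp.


G = (1496-195)/0.83 = 1567.47 C/mm


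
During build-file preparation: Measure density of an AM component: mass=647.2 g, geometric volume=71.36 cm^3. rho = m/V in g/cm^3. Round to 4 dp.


rho = 647.2 / 71.36 = 9.0695 g/cm^3


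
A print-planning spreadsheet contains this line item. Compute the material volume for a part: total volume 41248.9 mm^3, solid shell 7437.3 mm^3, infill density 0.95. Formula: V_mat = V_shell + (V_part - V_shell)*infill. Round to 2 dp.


V_infill = (41248.9 - 7437.3) * 0.95 = 32121.02
V_total = 7437.3 + 32121.02 = 39558.32 mm^3


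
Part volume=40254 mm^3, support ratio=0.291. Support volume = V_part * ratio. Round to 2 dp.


V_support = 40254 * 0.291 = 11713.91 mm^3


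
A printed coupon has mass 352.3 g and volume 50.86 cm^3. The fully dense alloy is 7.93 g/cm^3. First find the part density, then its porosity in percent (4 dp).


rho_part = 352.3 / 50.86 = 6.92685804 g/cm^3
Porosity = (1 - 6.92685804/7.93)*100 = 12.65 %


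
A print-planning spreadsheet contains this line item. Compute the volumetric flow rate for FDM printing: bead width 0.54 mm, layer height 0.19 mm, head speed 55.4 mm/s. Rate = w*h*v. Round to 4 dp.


Rate = 0.54 * 0.19 * 55.4 = 5.684 mm^3/s


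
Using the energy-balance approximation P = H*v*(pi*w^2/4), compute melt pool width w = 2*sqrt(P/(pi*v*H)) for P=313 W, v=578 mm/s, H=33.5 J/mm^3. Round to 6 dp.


w = 2*sqrt(313/(pi*578*33.5)) = 0.143463 mm


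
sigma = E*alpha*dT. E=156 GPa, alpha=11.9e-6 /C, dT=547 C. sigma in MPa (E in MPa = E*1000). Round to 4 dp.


sigma = 156*1000 * 11.9e-6 * 547 = 1015.4508 MPa


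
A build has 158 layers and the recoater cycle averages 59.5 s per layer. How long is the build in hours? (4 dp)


t = 158 * 59.5 / 3600 = 2.6114 hrs


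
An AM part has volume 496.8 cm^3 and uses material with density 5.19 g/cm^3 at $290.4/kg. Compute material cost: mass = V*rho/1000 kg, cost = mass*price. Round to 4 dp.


Mass = 496.8*5.19/1000 = 2.578392 kg
Cost = 2.578392 * 290.4 = 748.765 $


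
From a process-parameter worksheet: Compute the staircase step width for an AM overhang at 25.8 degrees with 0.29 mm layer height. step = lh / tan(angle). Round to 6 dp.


step = 0.29 / tan(25.8) = 0.599894 mm


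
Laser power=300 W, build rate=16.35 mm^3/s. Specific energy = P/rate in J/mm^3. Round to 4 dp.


SE = 300 / 16.35 = 18.3486 J/mm^3


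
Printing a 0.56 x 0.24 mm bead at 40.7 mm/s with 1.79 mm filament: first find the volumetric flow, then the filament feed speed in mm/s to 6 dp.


Q = 0.56 * 0.24 * 40.7 = 5.47008 mm^3/s
A_fil = pi*(1.79/2)^2 = 2.51649426 mm^2
v_feed = 5.47008 / 2.51649426 = 2.173691 mm/s


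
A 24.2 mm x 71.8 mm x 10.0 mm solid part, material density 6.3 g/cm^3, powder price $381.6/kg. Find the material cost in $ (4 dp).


V = 24.2 * 71.8 * 10.0 = 17375.6 mm^3 = 17.3756 cm^3
Mass = 17.3756 * 6.3 / 1000 = 0.10946628 kg
Cost = 0.10946628 * 381.6 = 41.7723 $


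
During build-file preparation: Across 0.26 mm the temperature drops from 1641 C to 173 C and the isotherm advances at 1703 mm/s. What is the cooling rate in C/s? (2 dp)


G = (1641-173)/0.26 = 5646.15384615 C/mm
CR = 5646.15384615 * 1703 = 9615400.0 C/s


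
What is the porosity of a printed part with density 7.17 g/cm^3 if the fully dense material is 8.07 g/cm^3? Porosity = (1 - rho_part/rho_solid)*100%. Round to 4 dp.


Porosity = (1-7.17/8.07)*100 = 11.1524 %


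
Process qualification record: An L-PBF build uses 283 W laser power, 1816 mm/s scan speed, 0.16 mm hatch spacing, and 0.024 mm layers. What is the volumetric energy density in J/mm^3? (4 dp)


E = 283 / (1816*0.16*0.024) = 40.5826 J/mm^3


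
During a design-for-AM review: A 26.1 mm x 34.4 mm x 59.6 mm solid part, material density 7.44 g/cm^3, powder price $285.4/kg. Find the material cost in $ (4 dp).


V = 26.1 * 34.4 * 59.6 = 53511.264 mm^3 = 53.511264 cm^3
Mass = 53.511264 * 7.44 / 1000 = 0.3981238 kg
Cost = 0.3981238 * 285.4 = 113.6245 $


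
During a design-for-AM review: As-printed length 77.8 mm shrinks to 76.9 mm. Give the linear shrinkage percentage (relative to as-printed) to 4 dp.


Shrinkage = ((77.8-76.9)/77.8)*100 = 1.1568 %


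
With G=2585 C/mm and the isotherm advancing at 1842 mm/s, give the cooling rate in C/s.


CR = 2585 * 1842 = 4761570 C/s


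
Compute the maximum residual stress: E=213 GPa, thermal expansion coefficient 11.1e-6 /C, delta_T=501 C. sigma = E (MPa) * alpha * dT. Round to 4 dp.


sigma = 213*1000 * 11.1e-6 * 501 = 1184.5143 MPa


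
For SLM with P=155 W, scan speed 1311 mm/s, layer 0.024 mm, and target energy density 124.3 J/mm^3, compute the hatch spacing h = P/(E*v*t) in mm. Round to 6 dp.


h = 155 / (124.3*1311*0.024) = 0.039632 mm


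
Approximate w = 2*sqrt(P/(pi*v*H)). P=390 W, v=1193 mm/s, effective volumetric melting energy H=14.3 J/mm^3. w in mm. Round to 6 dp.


w = 2*sqrt(390/(pi*1193*14.3)) = 0.170608 mm


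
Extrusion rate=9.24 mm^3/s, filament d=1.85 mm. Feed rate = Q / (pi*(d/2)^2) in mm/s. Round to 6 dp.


A = pi*(1.85/2)^2 = 2.688025
v = 9.24 / 2.688025 = 3.437468 mm/s


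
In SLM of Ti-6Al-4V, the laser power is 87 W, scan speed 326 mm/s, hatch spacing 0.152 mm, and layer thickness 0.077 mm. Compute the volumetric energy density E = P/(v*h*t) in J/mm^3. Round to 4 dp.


E = 87 / (326*0.152*0.077) = 22.8017 J/mm^3


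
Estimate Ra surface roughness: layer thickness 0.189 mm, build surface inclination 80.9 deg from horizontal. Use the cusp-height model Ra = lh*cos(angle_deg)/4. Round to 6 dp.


Ra = 0.189 * cos(80.9) / 4 = 0.007473 mm


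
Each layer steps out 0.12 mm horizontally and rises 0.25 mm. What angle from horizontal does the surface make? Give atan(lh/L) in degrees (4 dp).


angle = atan(0.25/0.12) = 64.359 degrees


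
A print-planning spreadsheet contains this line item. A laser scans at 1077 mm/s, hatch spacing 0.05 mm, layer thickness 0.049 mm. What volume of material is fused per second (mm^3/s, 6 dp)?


Rate = 1077 * 0.05 * 0.049 = 2.63865 mm^3/s


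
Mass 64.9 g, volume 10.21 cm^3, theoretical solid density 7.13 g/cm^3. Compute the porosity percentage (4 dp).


rho_part = 64.9 / 10.21 = 6.35651322 g/cm^3
Porosity = (1 - 6.35651322/7.13)*100 = 10.8483 %


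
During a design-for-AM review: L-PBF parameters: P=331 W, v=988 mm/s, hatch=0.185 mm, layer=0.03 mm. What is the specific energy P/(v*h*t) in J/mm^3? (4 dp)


Build rate = 988 * 0.185 * 0.03 = 5.4834 mm^3/s
SE = 331 / 5.4834 = 60.364 J/mm^3


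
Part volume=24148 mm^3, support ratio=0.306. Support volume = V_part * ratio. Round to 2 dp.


V_support = 24148 * 0.306 = 7389.29 mm^3


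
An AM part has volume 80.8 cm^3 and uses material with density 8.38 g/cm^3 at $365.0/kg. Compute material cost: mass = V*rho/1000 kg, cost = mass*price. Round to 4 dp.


Mass = 80.8*8.38/1000 = 0.677104 kg
Cost = 0.677104 * 365.0 = 247.143 $


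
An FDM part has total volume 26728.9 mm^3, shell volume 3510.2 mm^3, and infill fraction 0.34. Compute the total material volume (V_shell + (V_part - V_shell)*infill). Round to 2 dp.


V_infill = (26728.9 - 3510.2) * 0.34 = 7894.36
V_total = 3510.2 + 7894.36 = 11404.56 mm^3


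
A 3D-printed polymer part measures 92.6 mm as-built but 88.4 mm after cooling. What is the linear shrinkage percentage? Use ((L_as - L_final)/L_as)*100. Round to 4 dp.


Shrinkage = ((92.6-88.4)/92.6)*100 = 4.5356 %


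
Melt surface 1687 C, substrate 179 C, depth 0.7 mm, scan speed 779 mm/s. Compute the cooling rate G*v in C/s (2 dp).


G = (1687-179)/0.7 = 2154.28571429 C/mm
CR = 2154.28571429 * 779 = 1678188.57 C/s


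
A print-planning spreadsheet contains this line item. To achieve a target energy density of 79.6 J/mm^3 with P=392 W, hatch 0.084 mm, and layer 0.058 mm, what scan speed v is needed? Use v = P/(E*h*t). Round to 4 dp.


v = 392 / (79.6*0.084*0.058) = 1010.8011 mm/s


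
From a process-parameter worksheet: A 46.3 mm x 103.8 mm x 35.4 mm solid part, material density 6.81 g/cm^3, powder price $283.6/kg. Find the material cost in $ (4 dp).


V = 46.3 * 103.8 * 35.4 = 170130.276 mm^3 = 170.130276 cm^3
Mass = 170.130276 * 6.81 / 1000 = 1.15858718 kg
Cost = 1.15858718 * 283.6 = 328.5753 $


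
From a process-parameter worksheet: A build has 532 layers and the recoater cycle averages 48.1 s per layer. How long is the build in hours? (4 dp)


t = 532 * 48.1 / 3600 = 7.1081 hrs


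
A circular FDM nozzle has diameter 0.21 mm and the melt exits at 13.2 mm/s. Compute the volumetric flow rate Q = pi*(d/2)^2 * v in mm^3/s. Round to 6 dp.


A = pi*(0.21/2)^2 = 0.03463606 mm^2
Q = 0.03463606 * 13.2 = 0.457196 mm^3/s


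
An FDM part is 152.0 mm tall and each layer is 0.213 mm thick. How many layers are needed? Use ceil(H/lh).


Layers = ceil(152.0/0.213) = 714


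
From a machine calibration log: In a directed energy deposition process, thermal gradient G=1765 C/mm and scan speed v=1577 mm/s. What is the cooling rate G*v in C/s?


CR = 1765 * 1577 = 2783405 C/s


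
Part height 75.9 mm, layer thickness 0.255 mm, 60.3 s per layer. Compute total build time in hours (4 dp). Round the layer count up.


Layers = ceil(75.9/0.255) = 298
t = 298 * 60.3 / 3600 = 4.9915 hrs


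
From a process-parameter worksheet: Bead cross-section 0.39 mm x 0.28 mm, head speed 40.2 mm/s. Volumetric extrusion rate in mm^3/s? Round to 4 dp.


Rate = 0.39 * 0.28 * 40.2 = 4.3898 mm^3/s


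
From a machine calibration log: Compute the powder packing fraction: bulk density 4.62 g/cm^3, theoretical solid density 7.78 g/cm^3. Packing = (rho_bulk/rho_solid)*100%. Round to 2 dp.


Packing = (4.62/7.78)*100 = 59.38 %


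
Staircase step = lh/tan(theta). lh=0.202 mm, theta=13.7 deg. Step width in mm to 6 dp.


step = 0.202 / tan(13.7) = 0.828637 mm


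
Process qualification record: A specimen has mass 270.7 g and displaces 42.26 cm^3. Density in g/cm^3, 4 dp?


rho = 270.7 / 42.26 = 6.4056 g/cm^3


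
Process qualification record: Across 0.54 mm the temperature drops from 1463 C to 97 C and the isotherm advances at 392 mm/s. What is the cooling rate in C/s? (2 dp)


G = (1463-97)/0.54 = 2529.62962963 C/mm
CR = 2529.62962963 * 392 = 991614.81 C/s


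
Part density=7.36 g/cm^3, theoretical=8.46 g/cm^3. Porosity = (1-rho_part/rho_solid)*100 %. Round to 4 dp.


Porosity = (1-7.36/8.46)*100 = 13.0024 %


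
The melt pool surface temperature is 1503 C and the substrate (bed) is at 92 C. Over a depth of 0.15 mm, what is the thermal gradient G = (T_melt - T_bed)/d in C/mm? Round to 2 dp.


G = (1503-92)/0.15 = 9406.67 C/mm


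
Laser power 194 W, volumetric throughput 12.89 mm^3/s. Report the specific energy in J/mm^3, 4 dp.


SE = 194 / 12.89 = 15.0504 J/mm^3


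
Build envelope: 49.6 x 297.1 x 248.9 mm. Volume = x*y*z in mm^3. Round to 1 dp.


V = 49.6 * 297.1 * 248.9 = 3667830.2 mm^3


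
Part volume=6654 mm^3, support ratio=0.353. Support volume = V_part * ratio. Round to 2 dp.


V_support = 6654 * 0.353 = 2348.86 mm^3


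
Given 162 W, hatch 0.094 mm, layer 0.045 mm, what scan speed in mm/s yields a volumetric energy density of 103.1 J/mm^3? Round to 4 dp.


v = 162 / (103.1*0.094*0.045) = 371.4634 mm/s


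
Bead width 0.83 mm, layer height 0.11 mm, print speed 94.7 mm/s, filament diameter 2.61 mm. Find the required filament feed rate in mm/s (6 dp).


Q = 0.83 * 0.11 * 94.7 = 8.64611 mm^3/s
A_fil = pi*(2.61/2)^2 = 5.35021083 mm^2
v_feed = 8.64611 / 5.35021083 = 1.616032 mm/s


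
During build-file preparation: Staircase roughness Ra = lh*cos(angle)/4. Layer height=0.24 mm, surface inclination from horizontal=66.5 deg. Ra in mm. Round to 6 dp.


Ra = 0.24 * cos(66.5) / 4 = 0.023925 mm


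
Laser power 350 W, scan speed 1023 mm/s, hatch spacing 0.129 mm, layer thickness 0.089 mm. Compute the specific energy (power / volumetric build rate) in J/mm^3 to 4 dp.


Build rate = 1023 * 0.129 * 0.089 = 11.745063 mm^3/s
SE = 350 / 11.745063 = 29.7998 J/mm^3


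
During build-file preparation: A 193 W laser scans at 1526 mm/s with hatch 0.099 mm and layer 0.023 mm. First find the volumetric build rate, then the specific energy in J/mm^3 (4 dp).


Build rate = 1526 * 0.099 * 0.023 = 3.474702 mm^3/s
SE = 193 / 3.474702 = 55.5443 J/mm^3


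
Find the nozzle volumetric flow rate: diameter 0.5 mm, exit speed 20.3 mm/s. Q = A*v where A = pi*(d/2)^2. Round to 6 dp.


A = pi*(0.5/2)^2 = 0.19634954 mm^2
Q = 0.19634954 * 20.3 = 3.985896 mm^3/s


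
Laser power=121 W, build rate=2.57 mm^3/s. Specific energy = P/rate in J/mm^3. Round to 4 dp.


SE = 121 / 2.57 = 47.0817 J/mm^3


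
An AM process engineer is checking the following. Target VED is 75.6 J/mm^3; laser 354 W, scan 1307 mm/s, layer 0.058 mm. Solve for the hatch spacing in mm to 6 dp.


h = 354 / (75.6*1307*0.058) = 0.06177 mm


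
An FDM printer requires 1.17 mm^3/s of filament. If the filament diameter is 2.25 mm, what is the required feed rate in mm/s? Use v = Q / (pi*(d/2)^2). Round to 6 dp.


A = pi*(2.25/2)^2 = 3.976078
v = 1.17 / 3.976078 = 0.29426 mm/s


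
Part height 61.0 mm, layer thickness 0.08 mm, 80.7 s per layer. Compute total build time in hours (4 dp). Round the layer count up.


Layers = ceil(61.0/0.08) = 763
t = 763 * 80.7 / 3600 = 17.1039 hrs


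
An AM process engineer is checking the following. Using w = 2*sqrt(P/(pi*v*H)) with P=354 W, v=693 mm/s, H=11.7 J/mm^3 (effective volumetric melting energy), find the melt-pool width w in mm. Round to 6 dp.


w = 2*sqrt(354/(pi*693*11.7)) = 0.235775 mm


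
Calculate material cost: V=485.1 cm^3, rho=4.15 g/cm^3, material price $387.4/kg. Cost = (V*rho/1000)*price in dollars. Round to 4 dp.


Mass = 485.1*4.15/1000 = 2.013165 kg
Cost = 2.013165 * 387.4 = 779.9001 $


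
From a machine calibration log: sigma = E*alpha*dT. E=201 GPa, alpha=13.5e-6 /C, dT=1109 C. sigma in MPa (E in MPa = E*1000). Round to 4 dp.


sigma = 201*1000 * 13.5e-6 * 1109 = 3009.2715 MPa


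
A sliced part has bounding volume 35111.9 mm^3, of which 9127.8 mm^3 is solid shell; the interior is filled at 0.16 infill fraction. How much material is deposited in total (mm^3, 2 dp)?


V_infill = (35111.9 - 9127.8) * 0.16 = 4157.46
V_total = 9127.8 + 4157.46 = 13285.26 mm^3


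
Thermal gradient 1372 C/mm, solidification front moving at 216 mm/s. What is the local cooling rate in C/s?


CR = 1372 * 216 = 296352 C/s


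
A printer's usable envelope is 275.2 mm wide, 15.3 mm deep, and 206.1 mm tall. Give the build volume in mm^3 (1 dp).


V = 275.2 * 15.3 * 206.1 = 867796.4 mm^3


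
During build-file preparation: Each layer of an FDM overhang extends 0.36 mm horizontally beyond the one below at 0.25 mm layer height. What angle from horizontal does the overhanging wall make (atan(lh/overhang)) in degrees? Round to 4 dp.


angle = atan(0.25/0.36) = 34.7778 degrees


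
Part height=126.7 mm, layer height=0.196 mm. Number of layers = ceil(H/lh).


Layers = ceil(126.7/0.196) = 647


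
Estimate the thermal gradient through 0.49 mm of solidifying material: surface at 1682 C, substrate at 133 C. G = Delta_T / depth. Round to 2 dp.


G = (1682-133)/0.49 = 3161.22 C/mm


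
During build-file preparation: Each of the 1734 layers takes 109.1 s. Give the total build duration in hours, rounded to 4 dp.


t = 1734 * 109.1 / 3600 = 52.5498 hrs


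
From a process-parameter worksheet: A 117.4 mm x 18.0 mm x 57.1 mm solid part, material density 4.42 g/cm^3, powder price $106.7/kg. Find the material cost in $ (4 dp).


V = 117.4 * 18.0 * 57.1 = 120663.72 mm^3 = 120.66372 cm^3
Mass = 120.66372 * 4.42 / 1000 = 0.53333364 kg
Cost = 0.53333364 * 106.7 = 56.9067 $


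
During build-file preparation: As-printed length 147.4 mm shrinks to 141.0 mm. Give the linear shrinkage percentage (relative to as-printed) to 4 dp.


Shrinkage = ((147.4-141.0)/147.4)*100 = 4.3419 %


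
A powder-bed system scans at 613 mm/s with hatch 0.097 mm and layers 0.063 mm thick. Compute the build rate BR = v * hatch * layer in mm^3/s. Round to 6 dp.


Rate = 613 * 0.097 * 0.063 = 3.746043 mm^3/s


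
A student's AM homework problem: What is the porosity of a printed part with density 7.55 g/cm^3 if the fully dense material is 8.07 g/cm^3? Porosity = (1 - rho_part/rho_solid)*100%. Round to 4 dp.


Porosity = (1-7.55/8.07)*100 = 6.4436 %


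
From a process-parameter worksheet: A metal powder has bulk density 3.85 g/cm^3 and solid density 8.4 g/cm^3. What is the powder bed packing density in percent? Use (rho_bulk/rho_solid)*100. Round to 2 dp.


Packing = (3.85/8.4)*100 = 45.83 %


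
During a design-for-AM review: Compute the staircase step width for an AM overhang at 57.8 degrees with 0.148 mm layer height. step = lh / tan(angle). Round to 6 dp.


step = 0.148 / tan(57.8) = 0.093201 mm


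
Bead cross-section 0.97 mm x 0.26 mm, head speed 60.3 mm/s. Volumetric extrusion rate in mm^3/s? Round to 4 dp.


Rate = 0.97 * 0.26 * 60.3 = 15.2077 mm^3/s


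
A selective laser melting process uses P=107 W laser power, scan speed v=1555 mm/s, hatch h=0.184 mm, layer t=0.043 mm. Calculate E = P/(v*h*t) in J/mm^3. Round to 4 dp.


E = 107 / (1555*0.184*0.043) = 8.697 J/mm^3


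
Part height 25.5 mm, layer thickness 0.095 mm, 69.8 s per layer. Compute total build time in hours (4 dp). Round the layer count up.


Layers = ceil(25.5/0.095) = 269
t = 269 * 69.8 / 3600 = 5.2156 hrs


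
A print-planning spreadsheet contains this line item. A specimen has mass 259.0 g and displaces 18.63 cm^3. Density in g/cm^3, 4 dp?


rho = 259.0 / 18.63 = 13.9023 g/cm^3


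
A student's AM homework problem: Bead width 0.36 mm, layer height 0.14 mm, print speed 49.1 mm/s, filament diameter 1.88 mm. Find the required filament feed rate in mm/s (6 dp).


Q = 0.36 * 0.14 * 49.1 = 2.47464 mm^3/s
A_fil = pi*(1.88/2)^2 = 2.77591127 mm^2
v_feed = 2.47464 / 2.77591127 = 0.891469 mm/s


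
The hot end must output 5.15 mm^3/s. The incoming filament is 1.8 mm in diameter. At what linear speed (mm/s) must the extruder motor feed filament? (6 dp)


A = pi*(1.8/2)^2 = 2.54469
v = 5.15 / 2.54469 = 2.023822 mm/s


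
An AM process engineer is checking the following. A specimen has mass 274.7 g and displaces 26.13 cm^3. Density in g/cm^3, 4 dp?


rho = 274.7 / 26.13 = 10.5128 g/cm^3


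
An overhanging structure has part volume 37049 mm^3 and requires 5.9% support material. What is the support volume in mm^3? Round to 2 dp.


V_support = 37049 * 0.059 = 2185.89 mm^3


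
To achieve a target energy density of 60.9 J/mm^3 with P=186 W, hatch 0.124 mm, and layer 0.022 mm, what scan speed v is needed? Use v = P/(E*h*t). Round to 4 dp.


v = 186 / (60.9*0.124*0.022) = 1119.5701 mm/s


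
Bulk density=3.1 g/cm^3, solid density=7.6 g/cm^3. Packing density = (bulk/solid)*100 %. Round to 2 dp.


Packing = (3.1/7.6)*100 = 40.79 %


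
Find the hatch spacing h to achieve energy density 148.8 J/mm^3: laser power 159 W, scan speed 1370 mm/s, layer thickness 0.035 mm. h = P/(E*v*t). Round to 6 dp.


h = 159 / (148.8*1370*0.035) = 0.022285 mm


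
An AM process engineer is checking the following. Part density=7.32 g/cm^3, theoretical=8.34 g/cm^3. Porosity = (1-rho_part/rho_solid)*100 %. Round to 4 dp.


Porosity = (1-7.32/8.34)*100 = 12.2302 %


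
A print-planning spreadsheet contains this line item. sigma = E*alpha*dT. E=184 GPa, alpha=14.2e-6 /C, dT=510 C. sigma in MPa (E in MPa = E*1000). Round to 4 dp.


sigma = 184*1000 * 14.2e-6 * 510 = 1332.528 MPa


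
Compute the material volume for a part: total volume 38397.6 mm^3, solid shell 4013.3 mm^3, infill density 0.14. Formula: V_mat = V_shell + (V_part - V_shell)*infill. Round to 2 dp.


V_infill = (38397.6 - 4013.3) * 0.14 = 4813.8
V_total = 4013.3 + 4813.8 = 8827.1 mm^3


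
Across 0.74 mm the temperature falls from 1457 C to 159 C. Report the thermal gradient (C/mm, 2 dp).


G = (1457-159)/0.74 = 1754.05 C/mm


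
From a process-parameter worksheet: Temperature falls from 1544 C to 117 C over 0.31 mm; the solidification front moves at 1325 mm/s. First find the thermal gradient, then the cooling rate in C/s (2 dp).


G = (1544-117)/0.31 = 4603.22580645 C/mm
CR = 4603.22580645 * 1325 = 6099274.19 C/s


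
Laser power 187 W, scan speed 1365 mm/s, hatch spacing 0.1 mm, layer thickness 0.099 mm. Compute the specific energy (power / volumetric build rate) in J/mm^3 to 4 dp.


Build rate = 1365 * 0.1 * 0.099 = 13.5135 mm^3/s
SE = 187 / 13.5135 = 13.838 J/mm^3


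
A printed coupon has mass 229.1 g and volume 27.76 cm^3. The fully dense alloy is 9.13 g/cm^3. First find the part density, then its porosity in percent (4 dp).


rho_part = 229.1 / 27.76 = 8.25288184 g/cm^3
Porosity = (1 - 8.25288184/9.13)*100 = 9.607 %


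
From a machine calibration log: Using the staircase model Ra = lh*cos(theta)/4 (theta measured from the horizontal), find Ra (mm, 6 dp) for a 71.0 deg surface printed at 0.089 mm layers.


Ra = 0.089 * cos(71.0) / 4 = 0.007244 mm


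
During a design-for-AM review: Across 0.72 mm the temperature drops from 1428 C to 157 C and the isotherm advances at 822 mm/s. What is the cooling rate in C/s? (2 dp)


G = (1428-157)/0.72 = 1765.27777778 C/mm
CR = 1765.27777778 * 822 = 1451058.33 C/s


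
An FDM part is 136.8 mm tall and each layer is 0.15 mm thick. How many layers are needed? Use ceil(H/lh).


Layers = ceil(136.8/0.15) = 912
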